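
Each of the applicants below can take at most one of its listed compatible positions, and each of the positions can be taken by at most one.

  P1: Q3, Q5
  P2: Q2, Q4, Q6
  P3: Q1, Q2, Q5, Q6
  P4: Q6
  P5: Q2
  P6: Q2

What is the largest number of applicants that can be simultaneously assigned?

Unit-capacity flow: source→left, listed edges, right→sink; max matching = max flow.
Augmenting path P1→Q3 (+1); matched 1.
Augmenting path P2→Q2 (+1); matched 2.
Augmenting path P3→Q1 (+1); matched 3.
Augmenting path P4→Q6 (+1); matched 4.
Augmenting path P5→Q2→P2→Q4 (+1); matched 5.
No augmenting path remains; maximum matching = 5.
König certificate: {P1, P2, P3, P4, Q2} is a vertex cover of size 5 (every listed pair touches it), so no matching can be larger.

5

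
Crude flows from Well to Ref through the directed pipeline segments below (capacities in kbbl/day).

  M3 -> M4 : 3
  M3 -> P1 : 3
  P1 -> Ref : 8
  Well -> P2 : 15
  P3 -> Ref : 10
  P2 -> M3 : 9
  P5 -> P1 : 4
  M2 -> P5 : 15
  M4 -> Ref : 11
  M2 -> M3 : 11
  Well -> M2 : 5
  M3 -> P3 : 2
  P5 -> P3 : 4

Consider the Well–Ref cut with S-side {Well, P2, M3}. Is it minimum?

Given cut capacity: 5 + 3 + 2 + 3 = 13.
Augment Well→M2→P5→P1→Ref: bottleneck 4, flow now 4.
Augment Well→M2→P5→P3→Ref: bottleneck 1, flow now 5.
Augment Well→P2→M3→P1→Ref: bottleneck 3, flow now 8.
Augment Well→P2→M3→P3→Ref: bottleneck 2, flow now 10.
Augment Well→P2→M3→M4→Ref: bottleneck 3, flow now 13.
No augmenting path remains; maximum flow = 13.
Cut capacity 13 equals the max flow, so it is a minimum cut.

Yes — it is a minimum cut (capacity 13).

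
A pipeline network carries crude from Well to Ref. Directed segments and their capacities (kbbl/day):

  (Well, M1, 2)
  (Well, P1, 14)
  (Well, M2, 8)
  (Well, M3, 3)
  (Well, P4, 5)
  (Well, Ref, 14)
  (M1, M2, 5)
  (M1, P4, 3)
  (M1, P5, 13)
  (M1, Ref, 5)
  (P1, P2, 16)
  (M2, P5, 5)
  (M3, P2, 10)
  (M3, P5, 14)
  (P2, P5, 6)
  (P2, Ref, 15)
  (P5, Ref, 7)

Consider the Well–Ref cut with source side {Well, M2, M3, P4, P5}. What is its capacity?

Edges leaving {Well, M2, M3, P4, P5}: Well→M1 (2), Well→P1 (14), Well→Ref (14), M3→P2 (10), P5→Ref (7).
Cut capacity = 2 + 14 + 14 + 10 + 7 = 47.

47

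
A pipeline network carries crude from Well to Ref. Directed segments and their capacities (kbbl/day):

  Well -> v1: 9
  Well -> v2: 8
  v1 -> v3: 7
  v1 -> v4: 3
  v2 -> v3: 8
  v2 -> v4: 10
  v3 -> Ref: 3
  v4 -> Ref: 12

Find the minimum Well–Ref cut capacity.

Augment Well→v1→v3→Ref: bottleneck 3, flow now 3.
Augment Well→v1→v4→Ref: bottleneck 3, flow now 6.
Augment Well→v2→v4→Ref: bottleneck 8, flow now 14.
No augmenting path remains; maximum flow = 14.
By max-flow min-cut, the minimum cut capacity equals the max flow.
In the residual graph, reachable from Well: {Well, v1, v3}.
Min-cut edges: Well→v2 (8), v1→v4 (3), v3→Ref (3); capacity 8 + 3 + 3 = 14.

14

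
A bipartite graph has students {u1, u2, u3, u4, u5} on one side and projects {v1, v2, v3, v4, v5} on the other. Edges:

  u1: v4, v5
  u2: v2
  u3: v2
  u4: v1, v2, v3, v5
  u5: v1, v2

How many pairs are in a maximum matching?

4

Unit-capacity flow: source→left, listed edges, right→sink; max matching = max flow.
Augmenting path u1→v4 (+1); matched 1.
Augmenting path u2→v2 (+1); matched 2.
Augmenting path u4→v1 (+1); matched 3.
Augmenting path u5→v1→u4→v3 (+1); matched 4.
No augmenting path remains; maximum matching = 4.
König certificate: {u1, u4, u5, v2} is a vertex cover of size 4 (every listed pair touches it), so no matching can be larger.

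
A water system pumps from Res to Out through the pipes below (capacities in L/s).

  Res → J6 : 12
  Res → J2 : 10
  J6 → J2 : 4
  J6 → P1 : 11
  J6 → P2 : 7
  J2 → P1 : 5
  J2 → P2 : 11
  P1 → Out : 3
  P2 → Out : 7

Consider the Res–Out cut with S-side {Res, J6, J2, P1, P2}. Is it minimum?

Yes — it is a minimum cut (capacity 10).

Given cut capacity: 3 + 7 = 10.
Augment Res→J6→P1→Out: bottleneck 3, flow now 3.
Augment Res→J6→P2→Out: bottleneck 7, flow now 10.
No augmenting path remains; maximum flow = 10.
Cut capacity 10 equals the max flow, so it is a minimum cut.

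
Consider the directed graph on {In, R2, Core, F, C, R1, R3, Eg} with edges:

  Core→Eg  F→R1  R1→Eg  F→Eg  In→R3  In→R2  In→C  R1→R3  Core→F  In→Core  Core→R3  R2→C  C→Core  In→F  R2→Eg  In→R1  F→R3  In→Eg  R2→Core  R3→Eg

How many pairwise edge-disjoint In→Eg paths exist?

Assign every edge capacity 1; by Menger, the answer equals the max flow.
Path In→Eg (+1); total 1.
Path In→R2→Eg (+1); total 2.
Path In→Core→Eg (+1); total 3.
Path In→F→Eg (+1); total 4.
Path In→R1→Eg (+1); total 5.
Path In→R3→Eg (+1); total 6.
No residual In→Eg path; max flow = 6.
Certifying cut of size 6: {Core→Eg, F→Eg, In→Eg, In→R2, R1→Eg, R3→Eg}.

6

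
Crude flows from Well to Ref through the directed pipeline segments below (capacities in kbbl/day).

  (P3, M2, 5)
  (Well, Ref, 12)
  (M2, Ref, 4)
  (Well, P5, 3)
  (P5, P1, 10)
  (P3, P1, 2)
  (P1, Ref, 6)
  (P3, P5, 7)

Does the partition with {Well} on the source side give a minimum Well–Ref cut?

Yes — it is a minimum cut (capacity 15).

Given cut capacity: 3 + 12 = 15.
Augment Well→Ref: bottleneck 12, flow now 12.
Augment Well→P5→P1→Ref: bottleneck 3, flow now 15.
No augmenting path remains; maximum flow = 15.
Cut capacity 15 equals the max flow, so it is a minimum cut.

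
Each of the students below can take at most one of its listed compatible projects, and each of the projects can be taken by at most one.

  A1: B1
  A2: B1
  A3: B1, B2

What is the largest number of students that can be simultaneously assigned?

Unit-capacity flow: source→left, listed edges, right→sink; max matching = max flow.
Augmenting path A1→B1 (+1); matched 1.
Augmenting path A3→B2 (+1); matched 2.
No augmenting path remains; maximum matching = 2.
König certificate: {A3, B1} is a vertex cover of size 2 (every listed pair touches it), so no matching can be larger.

2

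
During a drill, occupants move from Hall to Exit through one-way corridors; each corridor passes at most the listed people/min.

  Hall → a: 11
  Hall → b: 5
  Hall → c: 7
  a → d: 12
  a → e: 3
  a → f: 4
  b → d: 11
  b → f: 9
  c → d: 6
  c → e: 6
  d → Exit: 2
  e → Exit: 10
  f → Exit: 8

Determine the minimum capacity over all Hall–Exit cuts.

19

Augment Hall→a→d→Exit: bottleneck 2, flow now 2.
Augment Hall→a→e→Exit: bottleneck 3, flow now 5.
Augment Hall→a→f→Exit: bottleneck 4, flow now 9.
Augment Hall→b→f→Exit: bottleneck 4, flow now 13.
Augment Hall→c→e→Exit: bottleneck 6, flow now 19.
No augmenting path remains; maximum flow = 19.
By max-flow min-cut, the minimum cut capacity equals the max flow.
In the residual graph, reachable from Hall: {Hall, a, b, c, d, f}.
Min-cut edges: a→e (3), c→e (6), d→Exit (2), f→Exit (8); capacity 3 + 6 + 2 + 8 = 19.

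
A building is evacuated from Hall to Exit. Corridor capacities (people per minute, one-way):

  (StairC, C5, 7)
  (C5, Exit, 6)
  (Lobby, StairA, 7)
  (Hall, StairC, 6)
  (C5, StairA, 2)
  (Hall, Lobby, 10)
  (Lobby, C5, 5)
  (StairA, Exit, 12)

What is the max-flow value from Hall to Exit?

15

Augment Hall→Lobby→StairA→Exit: bottleneck 7, flow now 7.
Augment Hall→Lobby→C5→Exit: bottleneck 3, flow now 10.
Augment Hall→StairC→C5→Exit: bottleneck 3, flow now 13.
Augment Hall→StairC→C5→StairA→Exit: bottleneck 2, flow now 15.
No augmenting path remains; maximum flow = 15.
In the residual graph, reachable from Hall: {Hall, Lobby, StairC, C5}.
Min-cut edges: Lobby→StairA (7), C5→StairA (2), C5→Exit (6); capacity 7 + 2 + 6 = 15.
This cut is saturated, so no flow can exceed 15.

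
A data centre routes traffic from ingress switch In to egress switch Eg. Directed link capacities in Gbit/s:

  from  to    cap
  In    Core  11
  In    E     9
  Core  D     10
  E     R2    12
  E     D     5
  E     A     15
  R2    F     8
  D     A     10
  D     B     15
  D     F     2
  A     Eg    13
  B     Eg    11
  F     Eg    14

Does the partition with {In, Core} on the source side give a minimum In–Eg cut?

Yes — it is a minimum cut (capacity 19).

Given cut capacity: 9 + 10 = 19.
Augment In→E→A→Eg: bottleneck 9, flow now 9.
Augment In→Core→D→A→Eg: bottleneck 4, flow now 13.
Augment In→Core→D→B→Eg: bottleneck 6, flow now 19.
No augmenting path remains; maximum flow = 19.
Cut capacity 19 equals the max flow, so it is a minimum cut.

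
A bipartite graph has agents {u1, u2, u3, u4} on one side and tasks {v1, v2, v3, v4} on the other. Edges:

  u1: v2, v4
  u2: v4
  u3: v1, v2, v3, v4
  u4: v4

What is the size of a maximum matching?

3

Unit-capacity flow: source→left, listed edges, right→sink; max matching = max flow.
Augmenting path u1→v2 (+1); matched 1.
Augmenting path u2→v4 (+1); matched 2.
Augmenting path u3→v1 (+1); matched 3.
No augmenting path remains; maximum matching = 3.
König certificate: {u1, u3, v4} is a vertex cover of size 3 (every listed pair touches it), so no matching can be larger.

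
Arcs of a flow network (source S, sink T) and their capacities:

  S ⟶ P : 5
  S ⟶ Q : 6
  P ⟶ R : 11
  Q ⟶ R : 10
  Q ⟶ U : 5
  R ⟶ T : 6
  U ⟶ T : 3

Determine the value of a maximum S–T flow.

9

Augment S→P→R→T: bottleneck 5, flow now 5.
Augment S→Q→R→T: bottleneck 1, flow now 6.
Augment S→Q→U→T: bottleneck 3, flow now 9.
No augmenting path remains; maximum flow = 9.
In the residual graph, reachable from S: {S, P, Q, R, U}.
Min-cut edges: R→T (6), U→T (3); capacity 6 + 3 = 9.
This cut is saturated, so no flow can exceed 9.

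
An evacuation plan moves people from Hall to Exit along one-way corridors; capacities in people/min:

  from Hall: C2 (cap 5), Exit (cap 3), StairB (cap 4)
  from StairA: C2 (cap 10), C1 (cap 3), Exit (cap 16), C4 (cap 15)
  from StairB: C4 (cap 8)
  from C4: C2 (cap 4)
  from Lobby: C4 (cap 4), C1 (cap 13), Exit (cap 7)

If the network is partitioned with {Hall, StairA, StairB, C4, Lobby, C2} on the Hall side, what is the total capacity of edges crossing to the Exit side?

Edges leaving {Hall, StairA, StairB, C4, Lobby, C2}: Hall→Exit (3), StairA→C1 (3), StairA→Exit (16), Lobby→C1 (13), Lobby→Exit (7).
Cut capacity = 3 + 3 + 16 + 13 + 7 = 42.

42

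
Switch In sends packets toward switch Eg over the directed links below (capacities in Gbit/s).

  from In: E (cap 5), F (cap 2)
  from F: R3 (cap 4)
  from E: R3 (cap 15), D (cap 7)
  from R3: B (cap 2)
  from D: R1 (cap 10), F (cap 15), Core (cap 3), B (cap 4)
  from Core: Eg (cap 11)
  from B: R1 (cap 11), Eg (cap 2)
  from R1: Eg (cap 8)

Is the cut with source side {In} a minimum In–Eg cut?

Yes — it is a minimum cut (capacity 7).

Given cut capacity: 2 + 5 = 7.
Augment In→F→R3→B→Eg: bottleneck 2, flow now 2.
Augment In→E→D→Core→Eg: bottleneck 3, flow now 5.
Augment In→E→D→R1→Eg: bottleneck 2, flow now 7.
No augmenting path remains; maximum flow = 7.
Cut capacity 7 equals the max flow, so it is a minimum cut.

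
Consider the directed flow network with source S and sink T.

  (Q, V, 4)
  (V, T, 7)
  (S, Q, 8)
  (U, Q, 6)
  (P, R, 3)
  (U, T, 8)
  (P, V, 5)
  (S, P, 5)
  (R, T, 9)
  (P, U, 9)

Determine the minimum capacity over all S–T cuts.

9

Augment S→P→R→T: bottleneck 3, flow now 3.
Augment S→P→U→T: bottleneck 2, flow now 5.
Augment S→Q→V→T: bottleneck 4, flow now 9.
No augmenting path remains; maximum flow = 9.
By max-flow min-cut, the minimum cut capacity equals the max flow.
In the residual graph, reachable from S: {S, Q}.
Min-cut edges: S→P (5), Q→V (4); capacity 5 + 4 = 9.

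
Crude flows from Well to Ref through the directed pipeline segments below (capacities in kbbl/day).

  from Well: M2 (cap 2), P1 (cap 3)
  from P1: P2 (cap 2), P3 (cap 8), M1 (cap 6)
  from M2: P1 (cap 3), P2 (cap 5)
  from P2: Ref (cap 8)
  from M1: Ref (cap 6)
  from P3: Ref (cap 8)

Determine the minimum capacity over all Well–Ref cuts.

Augment Well→P1→P2→Ref: bottleneck 2, flow now 2.
Augment Well→P1→M1→Ref: bottleneck 1, flow now 3.
Augment Well→M2→P2→Ref: bottleneck 2, flow now 5.
No augmenting path remains; maximum flow = 5.
By max-flow min-cut, the minimum cut capacity equals the max flow.
In the residual graph, reachable from Well: {Well}.
Min-cut edges: Well→P1 (3), Well→M2 (2); capacity 3 + 2 = 5.

5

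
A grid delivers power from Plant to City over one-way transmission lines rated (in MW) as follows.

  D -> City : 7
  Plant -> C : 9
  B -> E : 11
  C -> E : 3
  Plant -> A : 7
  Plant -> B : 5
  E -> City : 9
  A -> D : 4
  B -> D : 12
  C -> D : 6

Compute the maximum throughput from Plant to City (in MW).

Augment Plant→A→D→City: bottleneck 4, flow now 4.
Augment Plant→B→D→City: bottleneck 3, flow now 7.
Augment Plant→B→E→City: bottleneck 2, flow now 9.
Augment Plant→C→E→City: bottleneck 3, flow now 12.
Augment Plant→C→D→B→E→City: bottleneck 3, flow now 15. (uses reverse residual edge)
No augmenting path remains; maximum flow = 15.
In the residual graph, reachable from Plant: {Plant, A, C, D}.
Min-cut edges: Plant→B (5), C→E (3), D→City (7); capacity 5 + 3 + 7 = 15.
This cut is saturated, so no flow can exceed 15.

15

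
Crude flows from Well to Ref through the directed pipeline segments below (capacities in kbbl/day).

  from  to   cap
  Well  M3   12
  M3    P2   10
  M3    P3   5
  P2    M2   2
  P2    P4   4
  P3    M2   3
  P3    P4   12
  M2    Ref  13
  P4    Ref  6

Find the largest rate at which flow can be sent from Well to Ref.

Augment Well→M3→P2→M2→Ref: bottleneck 2, flow now 2.
Augment Well→M3→P2→P4→Ref: bottleneck 4, flow now 6.
Augment Well→M3→P3→M2→Ref: bottleneck 3, flow now 9.
Augment Well→M3→P3→P4→Ref: bottleneck 2, flow now 11.
No augmenting path remains; maximum flow = 11.
In the residual graph, reachable from Well: {Well, M3, P2}.
Min-cut edges: M3→P3 (5), P2→M2 (2), P2→P4 (4); capacity 5 + 2 + 4 = 11.
This cut is saturated, so no flow can exceed 11.

11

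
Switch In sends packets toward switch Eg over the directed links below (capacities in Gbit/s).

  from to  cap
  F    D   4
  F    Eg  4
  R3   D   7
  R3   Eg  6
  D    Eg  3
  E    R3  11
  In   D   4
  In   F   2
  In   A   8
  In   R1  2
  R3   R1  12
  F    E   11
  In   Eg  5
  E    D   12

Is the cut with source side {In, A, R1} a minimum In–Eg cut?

Given cut capacity: 2 + 4 + 5 = 11.
Augment In→Eg: bottleneck 5, flow now 5.
Augment In→F→Eg: bottleneck 2, flow now 7.
Augment In→D→Eg: bottleneck 3, flow now 10.
No augmenting path remains; maximum flow = 10.
In the residual graph, reachable from In: {In, A, R1, D}.
Min-cut edges: In→F (2), In→Eg (5), D→Eg (3); capacity 2 + 5 + 3 = 10.
Cut capacity 11 exceeds the max flow 10, so it is not minimum.

No — its capacity is 11, but the minimum cut has capacity 10.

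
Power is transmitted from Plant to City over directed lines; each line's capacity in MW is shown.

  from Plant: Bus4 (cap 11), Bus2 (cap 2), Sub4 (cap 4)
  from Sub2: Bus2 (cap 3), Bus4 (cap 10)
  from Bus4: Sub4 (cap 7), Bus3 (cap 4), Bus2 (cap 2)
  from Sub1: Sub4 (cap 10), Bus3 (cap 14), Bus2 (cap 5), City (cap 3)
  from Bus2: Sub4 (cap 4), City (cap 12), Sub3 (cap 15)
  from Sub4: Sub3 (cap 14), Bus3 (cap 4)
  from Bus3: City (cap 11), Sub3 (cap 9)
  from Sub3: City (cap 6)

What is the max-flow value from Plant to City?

Augment Plant→Bus2→City: bottleneck 2, flow now 2.
Augment Plant→Bus4→Bus2→City: bottleneck 2, flow now 4.
Augment Plant→Bus4→Bus3→City: bottleneck 4, flow now 8.
Augment Plant→Sub4→Bus3→City: bottleneck 4, flow now 12.
Augment Plant→Bus4→Sub4→Sub3→City: bottleneck 5, flow now 17.
No augmenting path remains; maximum flow = 17.
In the residual graph, reachable from Plant: {Plant}.
Min-cut edges: Plant→Bus4 (11), Plant→Bus2 (2), Plant→Sub4 (4); capacity 11 + 2 + 4 = 17.
This cut is saturated, so no flow can exceed 17.

17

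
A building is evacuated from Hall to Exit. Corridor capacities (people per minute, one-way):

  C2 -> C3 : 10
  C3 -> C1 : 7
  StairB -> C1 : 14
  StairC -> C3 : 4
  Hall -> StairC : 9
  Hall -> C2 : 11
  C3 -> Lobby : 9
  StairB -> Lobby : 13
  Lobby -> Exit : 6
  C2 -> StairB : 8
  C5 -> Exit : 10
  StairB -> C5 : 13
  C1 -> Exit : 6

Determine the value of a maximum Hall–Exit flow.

15

Augment Hall→StairC→C3→Lobby→Exit: bottleneck 4, flow now 4.
Augment Hall→C2→StairB→Lobby→Exit: bottleneck 2, flow now 6.
Augment Hall→C2→StairB→C1→Exit: bottleneck 6, flow now 12.
Augment Hall→C2→C3→Lobby→StairB→C5→Exit: bottleneck 2, flow now 14. (uses reverse residual edge)
Augment Hall→C2→C3→C1→StairB→C5→Exit: bottleneck 1, flow now 15. (uses reverse residual edge)
No augmenting path remains; maximum flow = 15.
In the residual graph, reachable from Hall: {Hall, StairC}.
Min-cut edges: Hall→C2 (11), StairC→C3 (4); capacity 11 + 4 = 15.
This cut is saturated, so no flow can exceed 15.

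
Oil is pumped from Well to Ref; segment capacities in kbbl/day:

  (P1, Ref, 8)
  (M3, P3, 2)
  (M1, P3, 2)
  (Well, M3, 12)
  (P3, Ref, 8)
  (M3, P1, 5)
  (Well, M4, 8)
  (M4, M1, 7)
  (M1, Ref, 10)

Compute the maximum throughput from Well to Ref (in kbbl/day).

Augment Well→M3→P1→Ref: bottleneck 5, flow now 5.
Augment Well→M3→P3→Ref: bottleneck 2, flow now 7.
Augment Well→M4→M1→Ref: bottleneck 7, flow now 14.
No augmenting path remains; maximum flow = 14.
In the residual graph, reachable from Well: {Well, M3, M4}.
Min-cut edges: M3→P1 (5), M3→P3 (2), M4→M1 (7); capacity 5 + 2 + 7 = 14.
This cut is saturated, so no flow can exceed 14.

14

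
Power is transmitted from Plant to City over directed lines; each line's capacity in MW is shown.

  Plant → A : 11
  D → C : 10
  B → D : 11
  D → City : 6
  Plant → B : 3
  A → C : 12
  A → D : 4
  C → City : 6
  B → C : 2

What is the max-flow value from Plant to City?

Augment Plant→A→C→City: bottleneck 6, flow now 6.
Augment Plant→A→D→City: bottleneck 4, flow now 10.
Augment Plant→B→D→City: bottleneck 2, flow now 12.
No augmenting path remains; maximum flow = 12.
In the residual graph, reachable from Plant: {Plant, A, B, C, D}.
Min-cut edges: C→City (6), D→City (6); capacity 6 + 6 = 12.
This cut is saturated, so no flow can exceed 12.

12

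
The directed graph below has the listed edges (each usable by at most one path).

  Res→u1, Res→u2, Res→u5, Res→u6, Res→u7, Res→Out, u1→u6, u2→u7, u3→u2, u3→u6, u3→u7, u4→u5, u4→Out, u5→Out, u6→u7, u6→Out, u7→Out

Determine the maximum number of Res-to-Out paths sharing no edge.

4

Assign every edge capacity 1; by Menger, the answer equals the max flow.
Path Res→Out (+1); total 1.
Path Res→u5→Out (+1); total 2.
Path Res→u6→Out (+1); total 3.
Path Res→u7→Out (+1); total 4.
No residual Res→Out path; max flow = 4.
Certifying cut of size 4: {Res→Out, Res→u5, u6→Out, u7→Out}.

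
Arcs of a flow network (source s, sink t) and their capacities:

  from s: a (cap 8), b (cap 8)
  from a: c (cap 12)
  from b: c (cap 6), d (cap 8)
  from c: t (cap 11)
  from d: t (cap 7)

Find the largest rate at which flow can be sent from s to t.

Augment s→a→c→t: bottleneck 8, flow now 8.
Augment s→b→c→t: bottleneck 3, flow now 11.
Augment s→b→d→t: bottleneck 5, flow now 16.
No augmenting path remains; maximum flow = 16.
In the residual graph, reachable from s: {s}.
Min-cut edges: s→a (8), s→b (8); capacity 8 + 8 = 16.
This cut is saturated, so no flow can exceed 16.

16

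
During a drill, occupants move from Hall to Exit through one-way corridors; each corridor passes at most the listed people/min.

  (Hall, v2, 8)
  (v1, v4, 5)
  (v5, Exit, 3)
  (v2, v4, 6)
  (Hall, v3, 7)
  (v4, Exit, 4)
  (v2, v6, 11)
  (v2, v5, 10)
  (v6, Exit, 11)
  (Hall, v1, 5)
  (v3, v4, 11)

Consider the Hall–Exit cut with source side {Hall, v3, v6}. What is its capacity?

35

Edges leaving {Hall, v3, v6}: Hall→v1 (5), Hall→v2 (8), v3→v4 (11), v6→Exit (11).
Cut capacity = 5 + 8 + 11 + 11 = 35.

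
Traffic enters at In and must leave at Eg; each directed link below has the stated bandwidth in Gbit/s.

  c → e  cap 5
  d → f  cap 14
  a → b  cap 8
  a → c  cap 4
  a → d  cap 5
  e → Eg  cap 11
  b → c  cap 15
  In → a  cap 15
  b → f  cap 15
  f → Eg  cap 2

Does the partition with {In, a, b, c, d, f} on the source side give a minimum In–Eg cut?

Yes — it is a minimum cut (capacity 7).

Given cut capacity: 5 + 2 = 7.
Augment In→a→b→f→Eg: bottleneck 2, flow now 2.
Augment In→a→c→e→Eg: bottleneck 4, flow now 6.
Augment In→a→b→c→e→Eg: bottleneck 1, flow now 7.
No augmenting path remains; maximum flow = 7.
Cut capacity 7 equals the max flow, so it is a minimum cut.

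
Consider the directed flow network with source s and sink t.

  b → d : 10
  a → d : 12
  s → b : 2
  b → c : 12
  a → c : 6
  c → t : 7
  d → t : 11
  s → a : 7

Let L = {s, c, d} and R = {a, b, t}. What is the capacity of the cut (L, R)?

Edges leaving {s, c, d}: s→a (7), s→b (2), c→t (7), d→t (11).
Cut capacity = 7 + 2 + 7 + 11 = 27.

27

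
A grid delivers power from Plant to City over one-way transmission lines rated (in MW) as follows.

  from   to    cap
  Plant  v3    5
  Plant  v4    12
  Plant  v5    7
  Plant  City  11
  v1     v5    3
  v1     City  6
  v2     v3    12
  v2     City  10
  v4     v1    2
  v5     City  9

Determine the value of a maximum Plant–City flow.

Augment Plant→City: bottleneck 11, flow now 11.
Augment Plant→v5→City: bottleneck 7, flow now 18.
Augment Plant→v4→v1→City: bottleneck 2, flow now 20.
No augmenting path remains; maximum flow = 20.
In the residual graph, reachable from Plant: {Plant, v3, v4}.
Min-cut edges: Plant→v5 (7), Plant→City (11), v4→v1 (2); capacity 7 + 11 + 2 = 20.
This cut is saturated, so no flow can exceed 20.

20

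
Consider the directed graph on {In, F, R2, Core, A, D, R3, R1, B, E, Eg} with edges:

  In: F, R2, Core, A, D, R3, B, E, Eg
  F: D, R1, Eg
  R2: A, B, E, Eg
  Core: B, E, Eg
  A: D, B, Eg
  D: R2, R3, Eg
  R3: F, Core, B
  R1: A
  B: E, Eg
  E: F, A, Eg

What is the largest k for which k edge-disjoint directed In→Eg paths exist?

Assign every edge capacity 1; by Menger, the answer equals the max flow.
Path In→Eg (+1); total 1.
Path In→F→Eg (+1); total 2.
Path In→R2→Eg (+1); total 3.
Path In→Core→Eg (+1); total 4.
Path In→A→Eg (+1); total 5.
Path In→D→Eg (+1); total 6.
Path In→B→Eg (+1); total 7.
Path In→E→Eg (+1); total 8.
No residual In→Eg path; max flow = 8.
Certifying cut of size 8: {A→Eg, B→Eg, Core→Eg, D→Eg, E→Eg, F→Eg, In→Eg, R2→Eg}.

8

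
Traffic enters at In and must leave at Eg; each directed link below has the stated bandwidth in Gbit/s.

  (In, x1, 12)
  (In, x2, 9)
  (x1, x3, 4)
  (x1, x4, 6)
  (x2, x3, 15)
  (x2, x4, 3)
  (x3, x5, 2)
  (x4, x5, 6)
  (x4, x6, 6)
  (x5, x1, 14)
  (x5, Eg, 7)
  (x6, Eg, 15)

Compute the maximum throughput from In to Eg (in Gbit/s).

Augment In→x1→x3→x5→Eg: bottleneck 2, flow now 2.
Augment In→x1→x4→x5→Eg: bottleneck 5, flow now 7.
Augment In→x1→x4→x6→Eg: bottleneck 1, flow now 8.
Augment In→x2→x4→x6→Eg: bottleneck 3, flow now 11.
No augmenting path remains; maximum flow = 11.
In the residual graph, reachable from In: {In, x1, x2, x3}.
Min-cut edges: x1→x4 (6), x2→x4 (3), x3→x5 (2); capacity 6 + 3 + 2 = 11.
This cut is saturated, so no flow can exceed 11.

11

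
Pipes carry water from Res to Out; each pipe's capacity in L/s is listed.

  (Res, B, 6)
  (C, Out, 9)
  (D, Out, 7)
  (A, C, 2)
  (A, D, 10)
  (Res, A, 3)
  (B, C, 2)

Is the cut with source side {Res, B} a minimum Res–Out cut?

Yes — it is a minimum cut (capacity 5).

Given cut capacity: 3 + 2 = 5.
Augment Res→A→C→Out: bottleneck 2, flow now 2.
Augment Res→A→D→Out: bottleneck 1, flow now 3.
Augment Res→B→C→Out: bottleneck 2, flow now 5.
No augmenting path remains; maximum flow = 5.
Cut capacity 5 equals the max flow, so it is a minimum cut.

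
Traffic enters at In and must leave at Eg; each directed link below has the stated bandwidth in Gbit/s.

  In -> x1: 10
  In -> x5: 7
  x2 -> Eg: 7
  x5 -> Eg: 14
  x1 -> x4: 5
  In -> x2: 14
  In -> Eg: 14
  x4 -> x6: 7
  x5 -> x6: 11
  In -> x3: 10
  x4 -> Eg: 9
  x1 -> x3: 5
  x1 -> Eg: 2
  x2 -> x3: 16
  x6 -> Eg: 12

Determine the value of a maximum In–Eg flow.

35

Augment In→Eg: bottleneck 14, flow now 14.
Augment In→x1→Eg: bottleneck 2, flow now 16.
Augment In→x2→Eg: bottleneck 7, flow now 23.
Augment In→x5→Eg: bottleneck 7, flow now 30.
Augment In→x1→x4→Eg: bottleneck 5, flow now 35.
No augmenting path remains; maximum flow = 35.
In the residual graph, reachable from In: {In, x1, x2, x3}.
Min-cut edges: In→x5 (7), In→Eg (14), x1→x4 (5), x1→Eg (2), x2→Eg (7); capacity 7 + 14 + 5 + 2 + 7 = 35.
This cut is saturated, so no flow can exceed 35.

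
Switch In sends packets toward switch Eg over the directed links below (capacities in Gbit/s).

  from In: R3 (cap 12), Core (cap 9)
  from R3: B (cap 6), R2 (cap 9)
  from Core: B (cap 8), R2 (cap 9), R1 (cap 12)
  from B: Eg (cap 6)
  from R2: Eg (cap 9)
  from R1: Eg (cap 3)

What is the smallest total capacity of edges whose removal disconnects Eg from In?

18

Augment In→R3→B→Eg: bottleneck 6, flow now 6.
Augment In→R3→R2→Eg: bottleneck 6, flow now 12.
Augment In→Core→R2→Eg: bottleneck 3, flow now 15.
Augment In→Core→R1→Eg: bottleneck 3, flow now 18.
No augmenting path remains; maximum flow = 18.
By max-flow min-cut, the minimum cut capacity equals the max flow.
In the residual graph, reachable from In: {In, R3, Core, B, R2, R1}.
Min-cut edges: B→Eg (6), R2→Eg (9), R1→Eg (3); capacity 6 + 9 + 3 = 18.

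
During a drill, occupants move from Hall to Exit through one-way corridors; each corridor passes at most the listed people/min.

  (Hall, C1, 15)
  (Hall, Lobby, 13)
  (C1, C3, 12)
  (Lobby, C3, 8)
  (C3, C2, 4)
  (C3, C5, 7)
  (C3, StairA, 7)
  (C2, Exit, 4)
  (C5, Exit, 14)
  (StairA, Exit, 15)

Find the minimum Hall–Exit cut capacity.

18

Augment Hall→C1→C3→C2→Exit: bottleneck 4, flow now 4.
Augment Hall→C1→C3→C5→Exit: bottleneck 7, flow now 11.
Augment Hall→C1→C3→StairA→Exit: bottleneck 1, flow now 12.
Augment Hall→Lobby→C3→StairA→Exit: bottleneck 6, flow now 18.
No augmenting path remains; maximum flow = 18.
By max-flow min-cut, the minimum cut capacity equals the max flow.
In the residual graph, reachable from Hall: {Hall, C1, Lobby, C3}.
Min-cut edges: C3→C2 (4), C3→C5 (7), C3→StairA (7); capacity 4 + 7 + 7 = 18.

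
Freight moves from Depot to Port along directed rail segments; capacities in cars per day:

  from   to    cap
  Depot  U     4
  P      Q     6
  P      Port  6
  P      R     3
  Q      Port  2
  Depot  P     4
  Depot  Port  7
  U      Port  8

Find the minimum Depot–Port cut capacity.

15

Augment Depot→Port: bottleneck 7, flow now 7.
Augment Depot→P→Port: bottleneck 4, flow now 11.
Augment Depot→U→Port: bottleneck 4, flow now 15.
No augmenting path remains; maximum flow = 15.
By max-flow min-cut, the minimum cut capacity equals the max flow.
In the residual graph, reachable from Depot: {Depot}.
Min-cut edges: Depot→P (4), Depot→U (4), Depot→Port (7); capacity 4 + 4 + 7 = 15.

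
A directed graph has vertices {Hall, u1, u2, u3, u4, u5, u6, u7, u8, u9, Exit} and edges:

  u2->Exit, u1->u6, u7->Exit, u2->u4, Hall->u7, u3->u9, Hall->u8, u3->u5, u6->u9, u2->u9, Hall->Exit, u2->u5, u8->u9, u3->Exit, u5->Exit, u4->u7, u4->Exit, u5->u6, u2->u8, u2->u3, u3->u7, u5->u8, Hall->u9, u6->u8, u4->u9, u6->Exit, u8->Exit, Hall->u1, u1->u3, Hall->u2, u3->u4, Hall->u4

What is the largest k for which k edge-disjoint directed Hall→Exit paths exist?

Assign every edge capacity 1; by Menger, the answer equals the max flow.
Path Hall→Exit (+1); total 1.
Path Hall→u2→Exit (+1); total 2.
Path Hall→u4→Exit (+1); total 3.
Path Hall→u7→Exit (+1); total 4.
Path Hall→u8→Exit (+1); total 5.
Path Hall→u1→u3→Exit (+1); total 6.
No residual Hall→Exit path; max flow = 6.
Certifying cut of size 6: {Hall→Exit, Hall→u1, Hall→u2, Hall→u4, Hall→u7, Hall→u8}.

6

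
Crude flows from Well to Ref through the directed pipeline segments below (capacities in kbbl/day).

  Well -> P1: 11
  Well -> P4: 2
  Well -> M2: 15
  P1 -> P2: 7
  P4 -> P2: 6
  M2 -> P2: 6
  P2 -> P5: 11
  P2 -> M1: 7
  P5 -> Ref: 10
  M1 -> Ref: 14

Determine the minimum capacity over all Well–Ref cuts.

15

Augment Well→P1→P2→P5→Ref: bottleneck 7, flow now 7.
Augment Well→P4→P2→P5→Ref: bottleneck 2, flow now 9.
Augment Well→M2→P2→P5→Ref: bottleneck 1, flow now 10.
Augment Well→M2→P2→M1→Ref: bottleneck 5, flow now 15.
No augmenting path remains; maximum flow = 15.
By max-flow min-cut, the minimum cut capacity equals the max flow.
In the residual graph, reachable from Well: {Well, P1, M2}.
Min-cut edges: Well→P4 (2), P1→P2 (7), M2→P2 (6); capacity 2 + 7 + 6 = 15.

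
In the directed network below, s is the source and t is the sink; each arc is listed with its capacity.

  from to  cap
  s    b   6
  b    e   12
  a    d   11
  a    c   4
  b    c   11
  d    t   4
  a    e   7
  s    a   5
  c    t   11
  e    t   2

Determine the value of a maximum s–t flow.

11

Augment s→a→c→t: bottleneck 4, flow now 4.
Augment s→a→d→t: bottleneck 1, flow now 5.
Augment s→b→c→t: bottleneck 6, flow now 11.
No augmenting path remains; maximum flow = 11.
In the residual graph, reachable from s: {s}.
Min-cut edges: s→a (5), s→b (6); capacity 5 + 6 = 11.
This cut is saturated, so no flow can exceed 11.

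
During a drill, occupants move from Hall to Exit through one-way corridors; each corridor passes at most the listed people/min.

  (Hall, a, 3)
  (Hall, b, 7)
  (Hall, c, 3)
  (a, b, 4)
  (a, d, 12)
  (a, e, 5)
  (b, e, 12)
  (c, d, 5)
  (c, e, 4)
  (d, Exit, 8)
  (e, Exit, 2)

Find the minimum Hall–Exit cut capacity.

Augment Hall→a→d→Exit: bottleneck 3, flow now 3.
Augment Hall→b→e→Exit: bottleneck 2, flow now 5.
Augment Hall→c→d→Exit: bottleneck 3, flow now 8.
No augmenting path remains; maximum flow = 8.
By max-flow min-cut, the minimum cut capacity equals the max flow.
In the residual graph, reachable from Hall: {Hall, b, e}.
Min-cut edges: Hall→a (3), Hall→c (3), e→Exit (2); capacity 3 + 3 + 2 = 8.

8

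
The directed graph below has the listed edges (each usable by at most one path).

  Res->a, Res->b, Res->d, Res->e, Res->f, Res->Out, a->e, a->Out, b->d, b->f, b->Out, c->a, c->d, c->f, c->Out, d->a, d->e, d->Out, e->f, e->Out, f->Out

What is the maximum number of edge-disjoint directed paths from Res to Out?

Assign every edge capacity 1; by Menger, the answer equals the max flow.
Path Res→Out (+1); total 1.
Path Res→a→Out (+1); total 2.
Path Res→b→Out (+1); total 3.
Path Res→d→Out (+1); total 4.
Path Res→e→Out (+1); total 5.
Path Res→f→Out (+1); total 6.
No residual Res→Out path; max flow = 6.
Certifying cut of size 6: {Res→Out, Res→a, Res→b, Res→d, Res→e, Res→f}.

6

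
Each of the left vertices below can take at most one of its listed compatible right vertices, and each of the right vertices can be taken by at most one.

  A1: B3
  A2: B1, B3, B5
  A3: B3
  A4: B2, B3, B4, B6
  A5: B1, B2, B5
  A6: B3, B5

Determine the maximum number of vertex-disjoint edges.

Unit-capacity flow: source→left, listed edges, right→sink; max matching = max flow.
Augmenting path A1→B3 (+1); matched 1.
Augmenting path A2→B1 (+1); matched 2.
Augmenting path A4→B2 (+1); matched 3.
Augmenting path A5→B5 (+1); matched 4.
Augmenting path A6→B5→A5→B2→A4→B4 (+1); matched 5.
No augmenting path remains; maximum matching = 5.
König certificate: {A2, A4, A5, A6, B3} is a vertex cover of size 5 (every listed pair touches it), so no matching can be larger.

5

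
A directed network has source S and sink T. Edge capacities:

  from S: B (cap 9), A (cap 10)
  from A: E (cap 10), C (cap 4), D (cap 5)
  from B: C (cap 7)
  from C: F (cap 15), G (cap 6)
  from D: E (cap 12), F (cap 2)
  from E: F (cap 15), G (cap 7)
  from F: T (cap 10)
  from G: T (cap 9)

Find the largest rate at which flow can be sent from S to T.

Augment S→A→C→F→T: bottleneck 4, flow now 4.
Augment S→A→D→F→T: bottleneck 2, flow now 6.
Augment S→A→E→F→T: bottleneck 4, flow now 10.
Augment S→B→C→G→T: bottleneck 6, flow now 16.
Augment S→B→C→A→E→G→T: bottleneck 1, flow now 17. (uses reverse residual edge)
No augmenting path remains; maximum flow = 17.
In the residual graph, reachable from S: {S, B}.
Min-cut edges: S→A (10), B→C (7); capacity 10 + 7 = 17.
This cut is saturated, so no flow can exceed 17.

17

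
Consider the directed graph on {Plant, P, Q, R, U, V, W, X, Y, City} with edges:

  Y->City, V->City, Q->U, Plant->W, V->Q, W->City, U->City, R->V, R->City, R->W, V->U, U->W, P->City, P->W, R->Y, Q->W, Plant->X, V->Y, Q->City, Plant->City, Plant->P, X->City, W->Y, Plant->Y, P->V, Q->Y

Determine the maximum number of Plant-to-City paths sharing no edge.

5

Assign every edge capacity 1; by Menger, the answer equals the max flow.
Path Plant→City (+1); total 1.
Path Plant→P→City (+1); total 2.
Path Plant→W→City (+1); total 3.
Path Plant→X→City (+1); total 4.
Path Plant→Y→City (+1); total 5.
No residual Plant→City path; max flow = 5.
Certifying cut of size 5: {Plant→City, Plant→P, Plant→W, Plant→X, Plant→Y}.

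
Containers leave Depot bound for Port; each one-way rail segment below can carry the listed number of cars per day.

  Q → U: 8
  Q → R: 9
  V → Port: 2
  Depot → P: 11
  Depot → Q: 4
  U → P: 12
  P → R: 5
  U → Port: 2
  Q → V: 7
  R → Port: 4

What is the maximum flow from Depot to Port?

Augment Depot→P→R→Port: bottleneck 4, flow now 4.
Augment Depot→Q→U→Port: bottleneck 2, flow now 6.
Augment Depot→Q→V→Port: bottleneck 2, flow now 8.
No augmenting path remains; maximum flow = 8.
In the residual graph, reachable from Depot: {Depot, P, R}.
Min-cut edges: Depot→Q (4), R→Port (4); capacity 4 + 4 = 8.
This cut is saturated, so no flow can exceed 8.

8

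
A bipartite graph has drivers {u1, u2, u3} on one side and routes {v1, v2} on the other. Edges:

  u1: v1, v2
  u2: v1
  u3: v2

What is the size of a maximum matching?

2

Unit-capacity flow: source→left, listed edges, right→sink; max matching = max flow.
Augmenting path u1→v1 (+1); matched 1.
Augmenting path u3→v2 (+1); matched 2.
No augmenting path remains; maximum matching = 2.
König certificate: {v1, v2} is a vertex cover of size 2 (every listed pair touches it), so no matching can be larger.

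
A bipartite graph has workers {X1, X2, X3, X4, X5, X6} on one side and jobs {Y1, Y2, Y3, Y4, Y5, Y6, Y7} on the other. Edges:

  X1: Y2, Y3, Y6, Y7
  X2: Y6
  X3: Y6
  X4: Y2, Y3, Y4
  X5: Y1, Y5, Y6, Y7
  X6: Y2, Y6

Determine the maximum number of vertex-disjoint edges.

Unit-capacity flow: source→left, listed edges, right→sink; max matching = max flow.
Augmenting path X1→Y2 (+1); matched 1.
Augmenting path X2→Y6 (+1); matched 2.
Augmenting path X4→Y3 (+1); matched 3.
Augmenting path X5→Y1 (+1); matched 4.
Augmenting path X6→Y2→X1→Y7 (+1); matched 5.
No augmenting path remains; maximum matching = 5.
König certificate: {X1, X4, X5, X6, Y6} is a vertex cover of size 5 (every listed pair touches it), so no matching can be larger.

5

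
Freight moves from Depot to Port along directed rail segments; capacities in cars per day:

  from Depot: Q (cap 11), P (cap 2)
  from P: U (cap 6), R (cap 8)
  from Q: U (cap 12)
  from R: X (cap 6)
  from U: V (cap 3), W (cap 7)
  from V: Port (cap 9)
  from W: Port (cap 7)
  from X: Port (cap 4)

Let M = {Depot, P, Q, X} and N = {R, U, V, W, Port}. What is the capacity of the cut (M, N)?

Edges leaving {Depot, P, Q, X}: P→R (8), P→U (6), Q→U (12), X→Port (4).
Cut capacity = 8 + 6 + 12 + 4 = 30.

30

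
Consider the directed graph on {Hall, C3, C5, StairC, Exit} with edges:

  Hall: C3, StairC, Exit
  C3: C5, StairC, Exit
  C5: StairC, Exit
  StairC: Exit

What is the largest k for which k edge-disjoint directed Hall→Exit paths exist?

Assign every edge capacity 1; by Menger, the answer equals the max flow.
Path Hall→Exit (+1); total 1.
Path Hall→C3→Exit (+1); total 2.
Path Hall→StairC→Exit (+1); total 3.
No residual Hall→Exit path; max flow = 3.
Certifying cut of size 3: {Hall→C3, Hall→Exit, Hall→StairC}.

3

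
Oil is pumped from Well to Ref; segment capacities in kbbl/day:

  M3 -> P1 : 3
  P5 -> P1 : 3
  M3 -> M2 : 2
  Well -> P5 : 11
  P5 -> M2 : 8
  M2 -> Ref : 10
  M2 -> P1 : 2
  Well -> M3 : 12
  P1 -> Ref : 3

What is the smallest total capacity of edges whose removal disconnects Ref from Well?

Augment Well→P5→M2→Ref: bottleneck 8, flow now 8.
Augment Well→P5→P1→Ref: bottleneck 3, flow now 11.
Augment Well→M3→M2→Ref: bottleneck 2, flow now 13.
No augmenting path remains; maximum flow = 13.
By max-flow min-cut, the minimum cut capacity equals the max flow.
In the residual graph, reachable from Well: {Well, P5, M3, P1}.
Min-cut edges: P5→M2 (8), M3→M2 (2), P1→Ref (3); capacity 8 + 2 + 3 = 13.

13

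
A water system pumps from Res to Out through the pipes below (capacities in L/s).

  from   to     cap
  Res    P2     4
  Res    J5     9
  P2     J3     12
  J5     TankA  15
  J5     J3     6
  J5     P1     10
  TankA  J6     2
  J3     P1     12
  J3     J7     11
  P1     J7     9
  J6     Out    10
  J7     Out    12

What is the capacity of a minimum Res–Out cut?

13

Augment Res→P2→J3→J7→Out: bottleneck 4, flow now 4.
Augment Res→J5→TankA→J6→Out: bottleneck 2, flow now 6.
Augment Res→J5→J3→J7→Out: bottleneck 6, flow now 12.
Augment Res→J5→P1→J7→Out: bottleneck 1, flow now 13.
No augmenting path remains; maximum flow = 13.
By max-flow min-cut, the minimum cut capacity equals the max flow.
In the residual graph, reachable from Res: {Res}.
Min-cut edges: Res→P2 (4), Res→J5 (9); capacity 4 + 9 = 13.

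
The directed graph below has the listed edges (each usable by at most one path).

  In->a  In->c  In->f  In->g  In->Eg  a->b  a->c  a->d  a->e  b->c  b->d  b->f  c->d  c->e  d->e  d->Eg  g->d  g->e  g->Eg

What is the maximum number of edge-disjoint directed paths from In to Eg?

Assign every edge capacity 1; by Menger, the answer equals the max flow.
Path In→Eg (+1); total 1.
Path In→g→Eg (+1); total 2.
Path In→a→d→Eg (+1); total 3.
No residual In→Eg path; max flow = 3.
Certifying cut of size 3: {In→Eg, In→g, d→Eg}.

3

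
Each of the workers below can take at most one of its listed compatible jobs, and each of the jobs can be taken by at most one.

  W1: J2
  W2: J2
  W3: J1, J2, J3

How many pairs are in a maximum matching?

2

Unit-capacity flow: source→left, listed edges, right→sink; max matching = max flow.
Augmenting path W1→J2 (+1); matched 1.
Augmenting path W3→J1 (+1); matched 2.
No augmenting path remains; maximum matching = 2.
König certificate: {W3, J2} is a vertex cover of size 2 (every listed pair touches it), so no matching can be larger.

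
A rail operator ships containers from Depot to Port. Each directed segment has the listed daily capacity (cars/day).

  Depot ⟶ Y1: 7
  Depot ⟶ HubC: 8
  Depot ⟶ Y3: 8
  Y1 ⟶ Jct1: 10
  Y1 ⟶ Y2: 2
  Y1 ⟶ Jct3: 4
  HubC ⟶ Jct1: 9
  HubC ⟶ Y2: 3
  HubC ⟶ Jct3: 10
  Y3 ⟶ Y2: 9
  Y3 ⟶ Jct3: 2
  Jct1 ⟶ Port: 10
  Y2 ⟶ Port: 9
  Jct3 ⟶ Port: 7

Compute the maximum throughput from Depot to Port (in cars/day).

Augment Depot→Y1→Jct1→Port: bottleneck 7, flow now 7.
Augment Depot→HubC→Jct1→Port: bottleneck 3, flow now 10.
Augment Depot→HubC→Y2→Port: bottleneck 3, flow now 13.
Augment Depot→HubC→Jct3→Port: bottleneck 2, flow now 15.
Augment Depot→Y3→Y2→Port: bottleneck 6, flow now 21.
Augment Depot→Y3→Jct3→Port: bottleneck 2, flow now 23.
No augmenting path remains; maximum flow = 23.
In the residual graph, reachable from Depot: {Depot}.
Min-cut edges: Depot→Y1 (7), Depot→HubC (8), Depot→Y3 (8); capacity 7 + 8 + 8 = 23.
This cut is saturated, so no flow can exceed 23.

23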